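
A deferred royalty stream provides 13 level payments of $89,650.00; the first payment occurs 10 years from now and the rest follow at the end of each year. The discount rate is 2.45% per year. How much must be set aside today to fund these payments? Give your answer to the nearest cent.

Ordinary annuity of 13 payments, first payment at period 10.
Periodic rate r = 0.0245 per year.
The ordinary-annuity PV formula values the stream one period before the first payment (period 9); discount that back 9 periods:
PV₀ = 89,650 × [1 − (1+r)^−13] / r × (1+r)^−9 = $794,477.93

$794,477.93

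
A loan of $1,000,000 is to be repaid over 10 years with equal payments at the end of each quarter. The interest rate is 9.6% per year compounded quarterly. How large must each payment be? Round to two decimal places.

$39,168.27

Level ordinary annuity; solve PV = PMT × [(1 − (1+r)^−n)/r] for PMT.
Periodic rate r = 0.096/4 per quarter; n is counted in quarters.
With n = 40: PMT = 1,000,000 / ([(1 − (1+r)^−n)/r]) = $39,168.27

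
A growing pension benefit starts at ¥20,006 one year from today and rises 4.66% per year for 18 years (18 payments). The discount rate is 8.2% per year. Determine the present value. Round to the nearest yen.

¥254,600

Periodic rate r = 0.082 per year.
Growing ordinary annuity: PV = PMT₁ × [1 − ((1+g)/(1+r))^n] / (r − g) = 20,006 × [1 − ((1+0.0466)/(1+r))^18] / (r − 0.0466) = ¥254,600.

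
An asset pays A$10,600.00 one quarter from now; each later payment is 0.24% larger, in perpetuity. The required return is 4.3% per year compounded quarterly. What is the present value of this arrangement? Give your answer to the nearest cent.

A$1,269,461.08

Periodic rate r = 0.043/4 per quarter.
Growing perpetuity (Gordon): PV = PMT₁ / (r − g) = 10,600 / (r − 0.0024) = A$1,269,461.08.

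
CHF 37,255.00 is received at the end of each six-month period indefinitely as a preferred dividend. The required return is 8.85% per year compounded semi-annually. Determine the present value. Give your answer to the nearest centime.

CHF 841,920.90

Periodic rate r = 0.0885/2 per half-year.
Level perpetuity: PV = PMT / r = 37,255 / (0.0885/2) = CHF 841,920.90.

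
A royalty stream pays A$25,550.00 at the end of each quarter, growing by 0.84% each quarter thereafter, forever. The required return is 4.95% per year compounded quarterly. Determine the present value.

Periodic rate r = 0.0495/4 per quarter.
Growing perpetuity (Gordon): PV = PMT₁ / (r − g) = 25,550 / (r − 0.0084) = A$6,427,672.96.

A$6,427,672.96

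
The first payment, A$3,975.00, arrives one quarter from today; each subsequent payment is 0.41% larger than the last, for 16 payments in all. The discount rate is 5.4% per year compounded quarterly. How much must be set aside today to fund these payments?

Periodic rate r = 0.054/4 per quarter; n is counted in quarters.
Growing ordinary annuity: PV = PMT₁ × [1 − ((1+g)/(1+r))^n] / (r − g) = 3,975 × [1 − ((1+0.0041)/(1+r))^16] / (r − 0.0041) = A$58,571.05.

A$58,571.05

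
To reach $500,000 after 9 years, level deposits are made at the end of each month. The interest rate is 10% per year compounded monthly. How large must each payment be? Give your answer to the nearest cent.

Level ordinary annuity; solve FV = PMT × [((1+r)^n − 1)/r] for PMT.
Periodic rate r = 0.1/12 per month; n is counted in months.
With n = 108: PMT = 500,000 / ([((1+r)^n − 1)/r]) = $2,872.68

$2,872.68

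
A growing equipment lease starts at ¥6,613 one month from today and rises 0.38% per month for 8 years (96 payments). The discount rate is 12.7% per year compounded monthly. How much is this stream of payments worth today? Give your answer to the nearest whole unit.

¥464,195

Periodic rate r = 0.127/12 per month; n is counted in months.
Growing ordinary annuity: PV = PMT₁ × [1 − ((1+g)/(1+r))^n] / (r − g) = 6,613 × [1 − ((1+0.0038)/(1+r))^96] / (r − 0.0038) = ¥464,195.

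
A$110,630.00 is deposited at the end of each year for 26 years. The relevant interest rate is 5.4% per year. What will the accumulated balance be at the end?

A$5,992,758.69

This is an ordinary annuity: 26 deposits of A$110,630.00 at the end of each year.
Periodic rate r = 0.054 per year.
FV = PMT × [((1+r)^n − 1)/r] = 110,630 × [(1+r)^26 − 1] / r = A$5,992,758.69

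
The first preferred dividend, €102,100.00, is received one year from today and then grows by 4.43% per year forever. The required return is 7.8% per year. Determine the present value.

Periodic rate r = 0.078 per year.
Growing perpetuity (Gordon): PV = PMT₁ / (r − g) = 102,100 / (r − 0.0443) = €3,029,673.59.

€3,029,673.59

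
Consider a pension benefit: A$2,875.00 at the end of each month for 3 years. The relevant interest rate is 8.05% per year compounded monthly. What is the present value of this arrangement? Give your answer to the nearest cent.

A$91,678.94

This is an ordinary annuity: 36 payments of A$2,875.00 at the end of each month.
Periodic rate r = 0.0805/12 per month; n is counted in months.
PV = PMT × [(1 − (1+r)^−n)/r] = 2,875 × [1 − (1+r)^−36] / r = A$91,678.94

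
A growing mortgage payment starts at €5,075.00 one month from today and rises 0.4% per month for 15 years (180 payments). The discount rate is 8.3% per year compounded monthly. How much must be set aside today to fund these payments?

€707,756.27

Periodic rate r = 0.083/12 per month; n is counted in months.
Growing ordinary annuity: PV = PMT₁ × [1 − ((1+g)/(1+r))^n] / (r − g) = 5,075 × [1 − ((1+0.004)/(1+r))^180] / (r − 0.004) = €707,756.27.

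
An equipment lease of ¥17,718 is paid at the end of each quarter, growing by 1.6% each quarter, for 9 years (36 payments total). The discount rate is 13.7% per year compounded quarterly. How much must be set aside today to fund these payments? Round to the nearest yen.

¥459,396

Periodic rate r = 0.137/4 per quarter; n is counted in quarters.
Growing ordinary annuity: PV = PMT₁ × [1 − ((1+g)/(1+r))^n] / (r − g) = 17,718 × [1 − ((1+0.016)/(1+r))^36] / (r − 0.016) = ¥459,396.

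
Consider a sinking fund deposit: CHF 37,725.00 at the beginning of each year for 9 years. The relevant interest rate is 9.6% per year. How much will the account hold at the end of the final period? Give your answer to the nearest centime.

This is an annuity due: 9 deposits of CHF 37,725.00 at the beginning of each year.
Periodic rate r = 0.096 per year.
FV = PMT × [((1+r)^n − 1)/r] × (1+r) = 37,725 × [(1+r)^9 − 1] / r × (1+r) = CHF 552,102.65

CHF 552,102.65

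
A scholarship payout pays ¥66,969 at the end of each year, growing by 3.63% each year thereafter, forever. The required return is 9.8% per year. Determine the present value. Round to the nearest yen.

Periodic rate r = 0.098 per year.
Growing perpetuity (Gordon): PV = PMT₁ / (r − g) = 66,969 / (r − 0.0363) = ¥1,085,397.

¥1,085,397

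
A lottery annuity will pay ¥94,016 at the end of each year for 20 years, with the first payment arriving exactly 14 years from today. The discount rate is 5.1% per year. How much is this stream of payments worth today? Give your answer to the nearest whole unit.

¥608,537

Ordinary annuity of 20 payments, first payment at period 14.
Periodic rate r = 0.051 per year.
The ordinary-annuity PV formula values the stream one period before the first payment (period 13); discount that back 13 periods:
PV₀ = 94,016 × [1 − (1+r)^−20] / r × (1+r)^−13 = ¥608,537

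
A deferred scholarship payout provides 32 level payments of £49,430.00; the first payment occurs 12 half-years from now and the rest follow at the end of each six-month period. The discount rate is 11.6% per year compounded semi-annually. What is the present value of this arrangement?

£382,920.90

Ordinary annuity of 32 payments, first payment at period 12.
Periodic rate r = 0.116/2 per half-year; n is counted in half-years.
The ordinary-annuity PV formula values the stream one period before the first payment (period 11); discount that back 11 periods:
PV₀ = 49,430 × [1 − (1+r)^−32] / r × (1+r)^−11 = £382,920.90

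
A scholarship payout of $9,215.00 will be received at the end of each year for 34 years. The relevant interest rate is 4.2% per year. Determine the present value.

This is an ordinary annuity: 34 payments of $9,215.00 at the end of each year.
Periodic rate r = 0.042 per year.
PV = PMT × [(1 − (1+r)^−n)/r] = 9,215 × [1 − (1+r)^−34] / r = $165,236.66

$165,236.66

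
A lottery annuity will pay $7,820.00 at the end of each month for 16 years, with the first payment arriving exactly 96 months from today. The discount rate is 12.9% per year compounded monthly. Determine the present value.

$229,606.18

Ordinary annuity of 192 payments, first payment at period 96.
Periodic rate r = 0.129/12 per month; n is counted in months.
The ordinary-annuity PV formula values the stream one period before the first payment (period 95); discount that back 95 periods:
PV₀ = 7,820 × [1 − (1+r)^−192] / r × (1+r)^−95 = $229,606.18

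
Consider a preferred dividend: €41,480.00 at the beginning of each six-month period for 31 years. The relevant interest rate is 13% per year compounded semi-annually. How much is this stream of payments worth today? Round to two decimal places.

€665,937.67

This is an annuity due: 62 payments of €41,480.00 at the beginning of each six-month period.
Periodic rate r = 0.13/2 per half-year; n is counted in half-years.
PV = PMT × [(1 − (1+r)^−n)/r] × (1+r) = 41,480 × [1 − (1+r)^−62] / r × (1+r) = €665,937.67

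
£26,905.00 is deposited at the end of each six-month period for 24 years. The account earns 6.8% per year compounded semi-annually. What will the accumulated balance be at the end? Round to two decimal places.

This is an ordinary annuity: 48 deposits of £26,905.00 at the end of each six-month period.
Periodic rate r = 0.068/2 per half-year; n is counted in half-years.
FV = PMT × [((1+r)^n − 1)/r] = 26,905 × [(1+r)^48 − 1] / r = £3,147,258.91

£3,147,258.91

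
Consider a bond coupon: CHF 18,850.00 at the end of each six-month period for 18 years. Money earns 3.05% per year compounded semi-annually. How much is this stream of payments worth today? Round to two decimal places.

This is an ordinary annuity: 36 payments of CHF 18,850.00 at the end of each six-month period.
Periodic rate r = 0.0305/2 per half-year; n is counted in half-years.
PV = PMT × [(1 − (1+r)^−n)/r] = 18,850 × [1 − (1+r)^−36] / r = CHF 519,239.86

CHF 519,239.86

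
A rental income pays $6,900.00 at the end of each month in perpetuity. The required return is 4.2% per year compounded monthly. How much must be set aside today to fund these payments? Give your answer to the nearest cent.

$1,971,428.57

Periodic rate r = 0.042/12 per month.
Level perpetuity: PV = PMT / r = 6,900 / (0.042/12) = $1,971,428.57.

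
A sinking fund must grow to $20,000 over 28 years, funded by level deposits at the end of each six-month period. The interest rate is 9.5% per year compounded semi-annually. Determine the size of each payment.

Level ordinary annuity; solve FV = PMT × [((1+r)^n − 1)/r] for PMT.
Periodic rate r = 0.095/2 per half-year; n is counted in half-years.
With n = 56: PMT = 20,000 / ([((1+r)^n − 1)/r]) = $76.32

$76.32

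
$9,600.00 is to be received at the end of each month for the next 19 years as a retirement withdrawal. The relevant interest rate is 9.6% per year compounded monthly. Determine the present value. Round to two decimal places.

$1,004,934.74

This is an ordinary annuity: 228 payments of $9,600.00 at the end of each month.
Periodic rate r = 0.096/12 per month; n is counted in months.
PV = PMT × [(1 − (1+r)^−n)/r] = 9,600 × [1 − (1+r)^−228] / r = $1,004,934.74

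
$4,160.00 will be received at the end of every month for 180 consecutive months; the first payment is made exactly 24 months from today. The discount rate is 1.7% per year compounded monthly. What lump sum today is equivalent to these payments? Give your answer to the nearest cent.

$639,379.41

Ordinary annuity of 180 payments, first payment at period 24.
Periodic rate r = 0.017/12 per month; n is counted in months.
The ordinary-annuity PV formula values the stream one period before the first payment (period 23); discount that back 23 periods:
PV₀ = 4,160 × [1 − (1+r)^−180] / r × (1+r)^−23 = $639,379.41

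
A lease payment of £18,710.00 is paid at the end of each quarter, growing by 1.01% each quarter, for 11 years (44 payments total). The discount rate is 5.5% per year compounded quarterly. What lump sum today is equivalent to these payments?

Periodic rate r = 0.055/4 per quarter; n is counted in quarters.
Growing ordinary annuity: PV = PMT₁ × [1 − ((1+g)/(1+r))^n] / (r − g) = 18,710 × [1 − ((1+0.0101)/(1+r))^44] / (r − 0.0101) = £752,265.93.

£752,265.93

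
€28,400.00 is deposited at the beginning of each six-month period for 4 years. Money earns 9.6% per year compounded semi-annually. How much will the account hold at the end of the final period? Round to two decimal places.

This is an annuity due: 8 deposits of €28,400.00 at the beginning of each six-month period.
Periodic rate r = 0.096/2 per half-year; n is counted in half-years.
FV = PMT × [((1+r)^n − 1)/r] × (1+r) = 28,400 × [(1+r)^8 − 1] / r × (1+r) = €282,186.98

€282,186.98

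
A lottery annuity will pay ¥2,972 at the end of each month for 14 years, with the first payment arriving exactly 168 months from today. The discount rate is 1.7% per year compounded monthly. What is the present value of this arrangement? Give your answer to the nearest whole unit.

Ordinary annuity of 168 payments, first payment at period 168.
Periodic rate r = 0.017/12 per month; n is counted in months.
The ordinary-annuity PV formula values the stream one period before the first payment (period 167); discount that back 167 periods:
PV₀ = 2,972 × [1 − (1+r)^−168] / r × (1+r)^−167 = ¥350,554

¥350,554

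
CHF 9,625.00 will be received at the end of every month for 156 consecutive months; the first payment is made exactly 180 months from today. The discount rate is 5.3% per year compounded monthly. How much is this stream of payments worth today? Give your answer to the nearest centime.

CHF 492,279.97

Ordinary annuity of 156 payments, first payment at period 180.
Periodic rate r = 0.053/12 per month; n is counted in months.
The ordinary-annuity PV formula values the stream one period before the first payment (period 179); discount that back 179 periods:
PV₀ = 9,625 × [1 − (1+r)^−156] / r × (1+r)^−179 = CHF 492,279.97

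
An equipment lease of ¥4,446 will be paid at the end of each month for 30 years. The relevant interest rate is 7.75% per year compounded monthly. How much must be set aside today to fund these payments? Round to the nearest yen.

¥620,592

This is an ordinary annuity: 360 payments of ¥4,446 at the end of each month.
Periodic rate r = 0.0775/12 per month; n is counted in months.
PV = PMT × [(1 − (1+r)^−n)/r] = 4,446 × [1 − (1+r)^−360] / r = ¥620,592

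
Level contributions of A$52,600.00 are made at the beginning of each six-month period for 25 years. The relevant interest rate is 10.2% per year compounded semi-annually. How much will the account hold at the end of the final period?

A$11,952,319.63

This is an annuity due: 50 deposits of A$52,600.00 at the beginning of each six-month period.
Periodic rate r = 0.102/2 per half-year; n is counted in half-years.
FV = PMT × [((1+r)^n − 1)/r] × (1+r) = 52,600 × [(1+r)^50 − 1] / r × (1+r) = A$11,952,319.63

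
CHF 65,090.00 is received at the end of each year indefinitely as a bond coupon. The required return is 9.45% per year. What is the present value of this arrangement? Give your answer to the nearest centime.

CHF 688,783.07

Periodic rate r = 0.0945 per year.
Level perpetuity: PV = PMT / r = 65,090 / (0.0945) = CHF 688,783.07.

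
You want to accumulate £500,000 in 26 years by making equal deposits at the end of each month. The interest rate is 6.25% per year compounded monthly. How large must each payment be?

£641.89

Level ordinary annuity; solve FV = PMT × [((1+r)^n − 1)/r] for PMT.
Periodic rate r = 0.0625/12 per month; n is counted in months.
With n = 312: PMT = 500,000 / ([((1+r)^n − 1)/r]) = £641.89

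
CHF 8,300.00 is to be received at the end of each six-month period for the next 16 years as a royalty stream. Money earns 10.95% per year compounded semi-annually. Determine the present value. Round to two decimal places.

This is an ordinary annuity: 32 payments of CHF 8,300.00 at the end of each six-month period.
Periodic rate r = 0.1095/2 per half-year; n is counted in half-years.
PV = PMT × [(1 − (1+r)^−n)/r] = 8,300 × [1 − (1+r)^−32] / r = CHF 124,061.66

CHF 124,061.66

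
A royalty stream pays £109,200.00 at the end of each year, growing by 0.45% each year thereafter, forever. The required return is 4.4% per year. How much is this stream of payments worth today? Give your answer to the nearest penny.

£2,764,556.96

Periodic rate r = 0.044 per year.
Growing perpetuity (Gordon): PV = PMT₁ / (r − g) = 109,200 / (r − 0.0045) = £2,764,556.96.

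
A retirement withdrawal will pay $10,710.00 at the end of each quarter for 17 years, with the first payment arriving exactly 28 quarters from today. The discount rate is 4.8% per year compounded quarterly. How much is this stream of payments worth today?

Ordinary annuity of 68 payments, first payment at period 28.
Periodic rate r = 0.048/4 per quarter; n is counted in quarters.
The ordinary-annuity PV formula values the stream one period before the first payment (period 27); discount that back 27 periods:
PV₀ = 10,710 × [1 − (1+r)^−68] / r × (1+r)^−27 = $359,364.96

$359,364.96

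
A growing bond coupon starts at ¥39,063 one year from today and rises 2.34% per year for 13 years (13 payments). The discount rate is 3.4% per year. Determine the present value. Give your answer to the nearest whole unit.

¥462,020

Periodic rate r = 0.034 per year.
Growing ordinary annuity: PV = PMT₁ × [1 − ((1+g)/(1+r))^n] / (r − g) = 39,063 × [1 − ((1+0.0234)/(1+r))^13] / (r − 0.0234) = ¥462,020.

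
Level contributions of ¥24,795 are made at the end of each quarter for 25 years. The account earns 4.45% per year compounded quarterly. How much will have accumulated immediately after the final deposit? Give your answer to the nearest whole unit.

This is an ordinary annuity: 100 deposits of ¥24,795 at the end of each quarter.
Periodic rate r = 0.0445/4 per quarter; n is counted in quarters.
FV = PMT × [((1+r)^n − 1)/r] = 24,795 × [(1+r)^100 − 1] / r = ¥4,509,514

¥4,509,514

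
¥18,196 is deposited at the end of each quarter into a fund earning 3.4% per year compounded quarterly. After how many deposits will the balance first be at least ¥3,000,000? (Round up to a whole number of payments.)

Periodic rate r = 0.034/4 per quarter; n is counted in quarters.
Ordinary annuity FV: 3,000,000 = 18,196 × [((1+r)^n − 1)/r].
(1+r)^n = 1 + 3,000,000 × r / 18,196, so n = ln(1 + 3,000,000·r/18,196) / ln(1+r) = 103.50.
Round up to a whole number of payments: n = 104.

104 payments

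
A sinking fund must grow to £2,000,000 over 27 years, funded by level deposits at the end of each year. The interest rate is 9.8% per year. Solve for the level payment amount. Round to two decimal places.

Level ordinary annuity; solve FV = PMT × [((1+r)^n − 1)/r] for PMT.
Periodic rate r = 0.098 per year.
With n = 27: PMT = 2,000,000 / ([((1+r)^n − 1)/r]) = £17,071.09

£17,071.09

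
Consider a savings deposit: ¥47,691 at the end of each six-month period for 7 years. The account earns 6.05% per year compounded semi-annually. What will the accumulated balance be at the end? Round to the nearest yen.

This is an ordinary annuity: 14 deposits of ¥47,691 at the end of each six-month period.
Periodic rate r = 0.0605/2 per half-year; n is counted in half-years.
FV = PMT × [((1+r)^n − 1)/r] = 47,691 × [(1+r)^14 − 1] / r = ¥816,246

¥816,246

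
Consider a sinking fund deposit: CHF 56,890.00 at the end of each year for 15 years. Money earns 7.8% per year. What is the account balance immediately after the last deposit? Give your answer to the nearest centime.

This is an ordinary annuity: 15 deposits of CHF 56,890.00 at the end of each year.
Periodic rate r = 0.078 per year.
FV = PMT × [((1+r)^n − 1)/r] = 56,890 × [(1+r)^15 − 1] / r = CHF 1,520,849.44

CHF 1,520,849.44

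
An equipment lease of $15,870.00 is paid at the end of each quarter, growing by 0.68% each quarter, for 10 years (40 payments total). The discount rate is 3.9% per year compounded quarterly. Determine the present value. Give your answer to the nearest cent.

$594,145.68

Periodic rate r = 0.039/4 per quarter; n is counted in quarters.
Growing ordinary annuity: PV = PMT₁ × [1 − ((1+g)/(1+r))^n] / (r − g) = 15,870 × [1 − ((1+0.0068)/(1+r))^40] / (r − 0.0068) = $594,145.68.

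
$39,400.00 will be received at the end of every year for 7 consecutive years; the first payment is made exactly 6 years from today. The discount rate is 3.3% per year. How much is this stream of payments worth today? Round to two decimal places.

Ordinary annuity of 7 payments, first payment at period 6.
Periodic rate r = 0.033 per year.
The ordinary-annuity PV formula values the stream one period before the first payment (period 5); discount that back 5 periods:
PV₀ = 39,400 × [1 − (1+r)^−7] / r × (1+r)^−5 = $206,350.99

$206,350.99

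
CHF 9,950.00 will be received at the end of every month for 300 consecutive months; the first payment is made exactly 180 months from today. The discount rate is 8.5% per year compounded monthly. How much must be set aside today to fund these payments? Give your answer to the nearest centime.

CHF 349,298.36

Ordinary annuity of 300 payments, first payment at period 180.
Periodic rate r = 0.085/12 per month; n is counted in months.
The ordinary-annuity PV formula values the stream one period before the first payment (period 179); discount that back 179 periods:
PV₀ = 9,950 × [1 − (1+r)^−300] / r × (1+r)^−179 = CHF 349,298.36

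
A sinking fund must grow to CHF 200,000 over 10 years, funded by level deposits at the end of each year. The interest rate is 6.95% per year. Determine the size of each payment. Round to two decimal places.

CHF 14,509.72

Level ordinary annuity; solve FV = PMT × [((1+r)^n − 1)/r] for PMT.
Periodic rate r = 0.0695 per year.
With n = 10: PMT = 200,000 / ([((1+r)^n − 1)/r]) = CHF 14,509.72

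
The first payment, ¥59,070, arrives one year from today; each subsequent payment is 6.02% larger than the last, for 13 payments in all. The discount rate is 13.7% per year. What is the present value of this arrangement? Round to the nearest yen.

¥459,284

Periodic rate r = 0.137 per year.
Growing ordinary annuity: PV = PMT₁ × [1 − ((1+g)/(1+r))^n] / (r − g) = 59,070 × [1 − ((1+0.0602)/(1+r))^13] / (r − 0.0602) = ¥459,284.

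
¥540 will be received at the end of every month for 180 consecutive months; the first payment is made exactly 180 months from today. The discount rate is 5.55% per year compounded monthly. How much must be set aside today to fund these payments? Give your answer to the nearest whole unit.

¥28,841

Ordinary annuity of 180 payments, first payment at period 180.
Periodic rate r = 0.0555/12 per month; n is counted in months.
The ordinary-annuity PV formula values the stream one period before the first payment (period 179); discount that back 179 periods:
PV₀ = 540 × [1 − (1+r)^−180] / r × (1+r)^−179 = ¥28,841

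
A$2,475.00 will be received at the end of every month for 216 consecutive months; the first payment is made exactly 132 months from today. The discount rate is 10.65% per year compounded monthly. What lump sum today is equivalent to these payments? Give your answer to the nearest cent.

A$74,645.08

Ordinary annuity of 216 payments, first payment at period 132.
Periodic rate r = 0.1065/12 per month; n is counted in months.
The ordinary-annuity PV formula values the stream one period before the first payment (period 131); discount that back 131 periods:
PV₀ = 2,475 × [1 − (1+r)^−216] / r × (1+r)^−131 = A$74,645.08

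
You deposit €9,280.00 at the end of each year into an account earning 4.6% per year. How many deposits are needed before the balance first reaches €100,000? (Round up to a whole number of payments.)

Periodic rate r = 0.046 per year.
Ordinary annuity FV: 100,000 = 9,280 × [((1+r)^n − 1)/r].
(1+r)^n = 1 + 100,000 × r / 9,280, so n = ln(1 + 100,000·r/9,280) / ln(1+r) = 8.95.
Round up to a whole number of payments: n = 9.

9 payments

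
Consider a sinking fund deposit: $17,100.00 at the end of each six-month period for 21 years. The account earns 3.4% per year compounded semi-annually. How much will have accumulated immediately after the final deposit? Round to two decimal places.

This is an ordinary annuity: 42 deposits of $17,100.00 at the end of each six-month period.
Periodic rate r = 0.034/2 per half-year; n is counted in half-years.
FV = PMT × [((1+r)^n − 1)/r] = 17,100 × [(1+r)^42 − 1] / r = $1,035,983.53

$1,035,983.53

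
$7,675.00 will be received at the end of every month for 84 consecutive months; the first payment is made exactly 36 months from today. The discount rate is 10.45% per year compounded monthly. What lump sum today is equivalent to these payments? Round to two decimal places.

Ordinary annuity of 84 payments, first payment at period 36.
Periodic rate r = 0.1045/12 per month; n is counted in months.
The ordinary-annuity PV formula values the stream one period before the first payment (period 35); discount that back 35 periods:
PV₀ = 7,675 × [1 − (1+r)^−84] / r × (1+r)^−35 = $336,572.57

$336,572.57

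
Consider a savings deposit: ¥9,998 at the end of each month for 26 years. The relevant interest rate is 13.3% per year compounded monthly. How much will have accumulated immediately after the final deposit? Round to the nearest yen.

This is an ordinary annuity: 312 deposits of ¥9,998 at the end of each month.
Periodic rate r = 0.133/12 per month; n is counted in months.
FV = PMT × [((1+r)^n − 1)/r] = 9,998 × [(1+r)^312 − 1] / r = ¥27,202,150

¥27,202,150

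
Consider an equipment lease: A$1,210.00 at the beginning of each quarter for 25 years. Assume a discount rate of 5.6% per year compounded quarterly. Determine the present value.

A$65,816.31

This is an annuity due: 100 payments of A$1,210.00 at the beginning of each quarter.
Periodic rate r = 0.056/4 per quarter; n is counted in quarters.
PV = PMT × [(1 − (1+r)^−n)/r] × (1+r) = 1,210 × [1 − (1+r)^−100] / r × (1+r) = A$65,816.31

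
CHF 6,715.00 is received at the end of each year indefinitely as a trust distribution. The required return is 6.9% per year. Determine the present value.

CHF 97,318.84

Periodic rate r = 0.069 per year.
Level perpetuity: PV = PMT / r = 6,715 / (0.069) = CHF 97,318.84.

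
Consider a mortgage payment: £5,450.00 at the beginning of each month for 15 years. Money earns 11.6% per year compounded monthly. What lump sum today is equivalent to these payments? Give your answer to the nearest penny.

This is an annuity due: 180 payments of £5,450.00 at the beginning of each month.
Periodic rate r = 0.116/12 per month; n is counted in months.
PV = PMT × [(1 − (1+r)^−n)/r] × (1+r) = 5,450 × [1 − (1+r)^−180] / r × (1+r) = £468,490.93

£468,490.93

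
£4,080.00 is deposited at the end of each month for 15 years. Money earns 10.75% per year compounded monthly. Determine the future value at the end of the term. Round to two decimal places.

£1,812,409.81

This is an ordinary annuity: 180 deposits of £4,080.00 at the end of each month.
Periodic rate r = 0.1075/12 per month; n is counted in months.
FV = PMT × [((1+r)^n − 1)/r] = 4,080 × [(1+r)^180 − 1] / r = £1,812,409.81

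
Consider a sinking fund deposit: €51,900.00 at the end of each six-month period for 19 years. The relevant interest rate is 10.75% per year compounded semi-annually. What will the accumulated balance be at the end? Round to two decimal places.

This is an ordinary annuity: 38 deposits of €51,900.00 at the end of each six-month period.
Periodic rate r = 0.1075/2 per half-year; n is counted in half-years.
FV = PMT × [((1+r)^n − 1)/r] = 51,900 × [(1+r)^38 − 1] / r = €6,094,622.11

€6,094,622.11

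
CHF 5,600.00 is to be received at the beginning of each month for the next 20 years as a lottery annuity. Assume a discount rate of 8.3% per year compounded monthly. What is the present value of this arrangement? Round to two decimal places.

CHF 659,341.59

This is an annuity due: 240 payments of CHF 5,600.00 at the beginning of each month.
Periodic rate r = 0.083/12 per month; n is counted in months.
PV = PMT × [(1 − (1+r)^−n)/r] × (1+r) = 5,600 × [1 − (1+r)^−240] / r × (1+r) = CHF 659,341.59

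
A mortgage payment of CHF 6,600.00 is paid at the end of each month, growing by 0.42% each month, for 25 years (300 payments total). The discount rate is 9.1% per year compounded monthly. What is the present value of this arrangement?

Periodic rate r = 0.091/12 per month; n is counted in months.
Growing ordinary annuity: PV = PMT₁ × [1 − ((1+g)/(1+r))^n] / (r − g) = 6,600 × [1 − ((1+0.0042)/(1+r))^300] / (r − 0.0042) = CHF 1,239,571.71.

CHF 1,239,571.71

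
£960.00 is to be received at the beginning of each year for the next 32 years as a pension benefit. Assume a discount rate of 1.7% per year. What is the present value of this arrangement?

This is an annuity due: 32 payments of £960.00 at the beginning of each year.
Periodic rate r = 0.017 per year.
PV = PMT × [(1 − (1+r)^−n)/r] × (1+r) = 960 × [1 − (1+r)^−32] / r × (1+r) = £23,943.86

£23,943.86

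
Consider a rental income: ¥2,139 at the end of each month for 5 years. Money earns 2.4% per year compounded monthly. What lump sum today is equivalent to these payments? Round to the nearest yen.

¥120,825

This is an ordinary annuity: 60 payments of ¥2,139 at the end of each month.
Periodic rate r = 0.024/12 per month; n is counted in months.
PV = PMT × [(1 − (1+r)^−n)/r] = 2,139 × [1 − (1+r)^−60] / r = ¥120,825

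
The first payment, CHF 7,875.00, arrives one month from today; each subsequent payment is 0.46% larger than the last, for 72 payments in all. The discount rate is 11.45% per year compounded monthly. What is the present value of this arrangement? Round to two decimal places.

Periodic rate r = 0.1145/12 per month; n is counted in months.
Growing ordinary annuity: PV = PMT₁ × [1 − ((1+g)/(1+r))^n] / (r − g) = 7,875 × [1 − ((1+0.0046)/(1+r))^72] / (r − 0.0046) = CHF 474,309.29.

CHF 474,309.29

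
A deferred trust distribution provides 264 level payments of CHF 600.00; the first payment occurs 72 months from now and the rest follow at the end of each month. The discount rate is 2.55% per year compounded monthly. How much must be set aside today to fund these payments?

CHF 104,187.91

Ordinary annuity of 264 payments, first payment at period 72.
Periodic rate r = 0.0255/12 per month; n is counted in months.
The ordinary-annuity PV formula values the stream one period before the first payment (period 71); discount that back 71 periods:
PV₀ = 600 × [1 − (1+r)^−264] / r × (1+r)^−71 = CHF 104,187.91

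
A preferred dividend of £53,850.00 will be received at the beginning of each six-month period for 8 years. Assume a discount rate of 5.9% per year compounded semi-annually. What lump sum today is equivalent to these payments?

£699,038.90

This is an annuity due: 16 payments of £53,850.00 at the beginning of each six-month period.
Periodic rate r = 0.059/2 per half-year; n is counted in half-years.
PV = PMT × [(1 − (1+r)^−n)/r] × (1+r) = 53,850 × [1 − (1+r)^−16] / r × (1+r) = £699,038.90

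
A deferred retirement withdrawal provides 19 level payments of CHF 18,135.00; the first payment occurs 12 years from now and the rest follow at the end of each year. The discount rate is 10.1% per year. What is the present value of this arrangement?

Ordinary annuity of 19 payments, first payment at period 12.
Periodic rate r = 0.101 per year.
The ordinary-annuity PV formula values the stream one period before the first payment (period 11); discount that back 11 periods:
PV₀ = 18,135 × [1 − (1+r)^−19] / r × (1+r)^−11 = CHF 52,293.55

CHF 52,293.55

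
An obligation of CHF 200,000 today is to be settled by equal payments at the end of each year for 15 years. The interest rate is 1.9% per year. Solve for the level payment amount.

Level ordinary annuity; solve PV = PMT × [(1 − (1+r)^−n)/r] for PMT.
Periodic rate r = 0.019 per year.
With n = 15: PMT = 200,000 / ([(1 − (1+r)^−n)/r]) = CHF 15,448.89

CHF 15,448.89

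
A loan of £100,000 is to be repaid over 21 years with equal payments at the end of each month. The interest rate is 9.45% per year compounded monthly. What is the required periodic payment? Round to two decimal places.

£914.13

Level ordinary annuity; solve PV = PMT × [(1 − (1+r)^−n)/r] for PMT.
Periodic rate r = 0.0945/12 per month; n is counted in months.
With n = 252: PMT = 100,000 / ([(1 − (1+r)^−n)/r]) = £914.13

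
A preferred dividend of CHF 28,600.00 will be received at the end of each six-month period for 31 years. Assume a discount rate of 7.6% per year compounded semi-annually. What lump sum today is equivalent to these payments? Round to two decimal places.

CHF 678,098.94

This is an ordinary annuity: 62 payments of CHF 28,600.00 at the end of each six-month period.
Periodic rate r = 0.076/2 per half-year; n is counted in half-years.
PV = PMT × [(1 − (1+r)^−n)/r] = 28,600 × [1 − (1+r)^−62] / r = CHF 678,098.94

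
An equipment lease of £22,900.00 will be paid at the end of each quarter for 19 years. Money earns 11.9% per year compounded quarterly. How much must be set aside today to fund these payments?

This is an ordinary annuity: 76 payments of £22,900.00 at the end of each quarter.
Periodic rate r = 0.119/4 per quarter; n is counted in quarters.
PV = PMT × [(1 − (1+r)^−n)/r] = 22,900 × [1 − (1+r)^−76] / r = £686,814.08

£686,814.08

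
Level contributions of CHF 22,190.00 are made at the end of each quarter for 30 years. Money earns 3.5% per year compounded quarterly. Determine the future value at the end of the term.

CHF 4,677,980.71

This is an ordinary annuity: 120 deposits of CHF 22,190.00 at the end of each quarter.
Periodic rate r = 0.035/4 per quarter; n is counted in quarters.
FV = PMT × [((1+r)^n − 1)/r] = 22,190 × [(1+r)^120 − 1] / r = CHF 4,677,980.71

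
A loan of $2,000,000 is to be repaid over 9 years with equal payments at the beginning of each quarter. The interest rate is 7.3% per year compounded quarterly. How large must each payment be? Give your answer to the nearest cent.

Level annuity due; solve PV = PMT × [(1 − (1+r)^−n)/r] × (1+r) for PMT.
Periodic rate r = 0.073/4 per quarter; n is counted in quarters.
With n = 36: PMT = 2,000,000 / ([(1 − (1+r)^−n)/r] × (1+r)) = $74,910.36

$74,910.36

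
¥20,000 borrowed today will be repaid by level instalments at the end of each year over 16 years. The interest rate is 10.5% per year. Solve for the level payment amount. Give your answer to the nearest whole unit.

Level ordinary annuity; solve PV = PMT × [(1 − (1+r)^−n)/r] for PMT.
Periodic rate r = 0.105 per year.
With n = 16: PMT = 20,000 / ([(1 − (1+r)^−n)/r]) = ¥2,633

¥2,633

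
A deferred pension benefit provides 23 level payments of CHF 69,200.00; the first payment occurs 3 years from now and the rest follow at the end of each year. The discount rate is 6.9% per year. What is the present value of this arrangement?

Ordinary annuity of 23 payments, first payment at period 3.
Periodic rate r = 0.069 per year.
The ordinary-annuity PV formula values the stream one period before the first payment (period 2); discount that back 2 periods:
PV₀ = 69,200 × [1 − (1+r)^−23] / r × (1+r)^−2 = CHF 688,456.56

CHF 688,456.56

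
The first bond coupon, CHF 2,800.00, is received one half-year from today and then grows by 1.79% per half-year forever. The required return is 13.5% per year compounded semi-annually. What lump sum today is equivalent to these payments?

CHF 56,451.61

Periodic rate r = 0.135/2 per half-year.
Growing perpetuity (Gordon): PV = PMT₁ / (r − g) = 2,800 / (r − 0.0179) = CHF 56,451.61.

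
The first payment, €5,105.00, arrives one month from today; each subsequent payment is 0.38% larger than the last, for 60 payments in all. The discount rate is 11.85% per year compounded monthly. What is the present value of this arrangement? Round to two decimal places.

€255,237.87

Periodic rate r = 0.1185/12 per month; n is counted in months.
Growing ordinary annuity: PV = PMT₁ × [1 − ((1+g)/(1+r))^n] / (r − g) = 5,105 × [1 − ((1+0.0038)/(1+r))^60] / (r − 0.0038) = €255,237.87.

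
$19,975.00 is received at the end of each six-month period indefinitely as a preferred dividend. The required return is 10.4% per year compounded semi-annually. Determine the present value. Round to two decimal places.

Periodic rate r = 0.104/2 per half-year.
Level perpetuity: PV = PMT / r = 19,975 / (0.104/2) = $384,134.62.

$384,134.62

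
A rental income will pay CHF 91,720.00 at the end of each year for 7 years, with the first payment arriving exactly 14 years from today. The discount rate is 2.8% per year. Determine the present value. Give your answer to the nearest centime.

CHF 402,106.70

Ordinary annuity of 7 payments, first payment at period 14.
Periodic rate r = 0.028 per year.
The ordinary-annuity PV formula values the stream one period before the first payment (period 13); discount that back 13 periods:
PV₀ = 91,720 × [1 − (1+r)^−7] / r × (1+r)^−13 = CHF 402,106.70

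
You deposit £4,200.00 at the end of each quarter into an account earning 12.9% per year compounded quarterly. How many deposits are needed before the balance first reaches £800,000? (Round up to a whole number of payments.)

Periodic rate r = 0.129/4 per quarter; n is counted in quarters.
Ordinary annuity FV: 800,000 = 4,200 × [((1+r)^n − 1)/r].
(1+r)^n = 1 + 800,000 × r / 4,200, so n = ln(1 + 800,000·r/4,200) / ln(1+r) = 61.94.
Round up to a whole number of payments: n = 62.

62 payments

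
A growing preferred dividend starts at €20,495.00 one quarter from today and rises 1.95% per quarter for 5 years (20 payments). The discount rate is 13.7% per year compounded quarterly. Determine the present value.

Periodic rate r = 0.137/4 per quarter; n is counted in quarters.
Growing ordinary annuity: PV = PMT₁ × [1 − ((1+g)/(1+r))^n] / (r − g) = 20,495 × [1 − ((1+0.0195)/(1+r))^20] / (r − 0.0195) = €346,958.28.

€346,958.28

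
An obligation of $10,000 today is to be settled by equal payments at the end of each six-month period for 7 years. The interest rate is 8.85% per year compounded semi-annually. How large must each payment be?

Level ordinary annuity; solve PV = PMT × [(1 − (1+r)^−n)/r] for PMT.
Periodic rate r = 0.0885/2 per half-year; n is counted in half-years.
With n = 14: PMT = 10,000 / ([(1 − (1+r)^−n)/r]) = $973.44

$973.44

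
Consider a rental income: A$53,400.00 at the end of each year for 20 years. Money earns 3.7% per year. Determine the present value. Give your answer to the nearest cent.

A$745,389.51

This is an ordinary annuity: 20 payments of A$53,400.00 at the end of each year.
Periodic rate r = 0.037 per year.
PV = PMT × [(1 − (1+r)^−n)/r] = 53,400 × [1 − (1+r)^−20] / r = A$745,389.51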